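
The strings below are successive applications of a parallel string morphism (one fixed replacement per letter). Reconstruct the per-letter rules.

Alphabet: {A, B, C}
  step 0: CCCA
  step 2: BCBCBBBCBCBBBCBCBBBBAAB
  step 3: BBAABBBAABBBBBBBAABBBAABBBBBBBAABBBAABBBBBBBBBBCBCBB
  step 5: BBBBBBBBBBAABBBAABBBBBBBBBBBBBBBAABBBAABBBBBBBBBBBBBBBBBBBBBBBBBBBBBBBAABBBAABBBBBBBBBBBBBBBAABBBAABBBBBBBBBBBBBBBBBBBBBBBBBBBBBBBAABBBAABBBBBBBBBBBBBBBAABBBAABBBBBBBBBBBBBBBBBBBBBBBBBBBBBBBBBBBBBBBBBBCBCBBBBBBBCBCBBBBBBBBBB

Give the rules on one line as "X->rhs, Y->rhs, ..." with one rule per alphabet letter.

  step 2 ⇒ step 3: BCBCBBBCBCBBBCBCBBBBAAB ⇒ BB·AAB·BB·AAB·BB·BB·BB·AAB·BB·AAB·BB·BB·BB·AAB·BB·AAB·BB·BB·BB·BB·BC·BC·BB
    A ↦ BC
    B ↦ BB
    C ↦ AAB

A->BC, B->BB, C->AAB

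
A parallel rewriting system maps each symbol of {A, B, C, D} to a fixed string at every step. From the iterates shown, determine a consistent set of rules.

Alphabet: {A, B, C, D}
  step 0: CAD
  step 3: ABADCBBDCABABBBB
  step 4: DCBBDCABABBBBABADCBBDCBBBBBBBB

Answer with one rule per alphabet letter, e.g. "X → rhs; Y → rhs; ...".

A->DC, B->BB, C->A, D->AB

  step 3 ⇒ step 4: ABADCBBDCABABBBB ⇒ DC·BB·DC·AB·A·BB·BB·AB·A·DC·BB·DC·BB·BB·BB·BB
    A ↦ DC
    B ↦ BB
    C ↦ A
    D ↦ AB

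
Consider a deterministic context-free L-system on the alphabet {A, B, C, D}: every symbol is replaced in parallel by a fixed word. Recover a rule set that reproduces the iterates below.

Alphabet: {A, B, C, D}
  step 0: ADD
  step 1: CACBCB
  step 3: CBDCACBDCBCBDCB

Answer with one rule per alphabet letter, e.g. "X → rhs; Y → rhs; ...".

A->CA, B->CB, C->D, D->CB

  step 0 ⇒ step 1: ADD ⇒ CA·CB·CB
    A ↦ CA
    D ↦ CB
    B ↦ CB  (constrained at step 1)
    C ↦ D  (constrained at step 1)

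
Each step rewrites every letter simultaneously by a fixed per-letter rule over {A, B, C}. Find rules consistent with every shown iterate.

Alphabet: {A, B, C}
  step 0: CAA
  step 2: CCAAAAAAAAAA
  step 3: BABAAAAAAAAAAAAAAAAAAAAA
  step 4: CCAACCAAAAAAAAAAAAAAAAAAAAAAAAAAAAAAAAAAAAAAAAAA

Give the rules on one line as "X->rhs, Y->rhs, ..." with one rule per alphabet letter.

  step 3 ⇒ step 4: BABAAAAAAAAAAAAAAAAAAAAA ⇒ CC·AA·CC·AA·AA·AA·AA·AA·AA·AA·AA·AA·AA·AA·AA·AA·AA·AA·AA·AA·AA·AA·AA·AA
    A ↦ AA
    B ↦ CC
  step 2 ⇒ step 3: CCAAAAAAAAAA ⇒ BA·BA·AA·AA·AA·AA·AA·AA·AA·AA·AA·AA
    C ↦ BA

A->AA, B->CC, C->BA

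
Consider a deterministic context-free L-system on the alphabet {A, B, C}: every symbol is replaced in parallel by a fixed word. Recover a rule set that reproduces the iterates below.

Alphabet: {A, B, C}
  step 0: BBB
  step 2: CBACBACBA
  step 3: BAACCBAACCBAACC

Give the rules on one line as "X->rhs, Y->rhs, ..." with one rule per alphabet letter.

A->C, B->AC, C->BA

  step 2 ⇒ step 3: CBACBACBA ⇒ BA·AC·C·BA·AC·C·BA·AC·C
    A ↦ C
    B ↦ AC
    C ↦ BA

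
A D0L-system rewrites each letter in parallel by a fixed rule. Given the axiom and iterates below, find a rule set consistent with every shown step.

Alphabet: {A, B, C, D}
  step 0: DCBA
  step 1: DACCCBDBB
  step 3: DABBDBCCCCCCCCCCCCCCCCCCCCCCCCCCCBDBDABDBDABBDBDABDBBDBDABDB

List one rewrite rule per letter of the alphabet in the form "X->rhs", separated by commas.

A->B, B->BDB, C->CCC, D->DA

  step 0 ⇒ step 1: DCBA ⇒ DA·CCC·BDB·B
    A ↦ B
    B ↦ BDB
    C ↦ CCC
    D ↦ DA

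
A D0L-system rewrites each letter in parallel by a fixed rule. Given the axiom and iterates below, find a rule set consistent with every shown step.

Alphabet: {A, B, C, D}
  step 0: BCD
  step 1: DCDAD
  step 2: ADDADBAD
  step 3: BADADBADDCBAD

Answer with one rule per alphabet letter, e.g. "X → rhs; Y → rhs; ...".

A->B, B->DC, C->D, D->AD

  step 2 ⇒ step 3: ADDADBAD ⇒ B·AD·AD·B·AD·DC·B·AD
    A ↦ B
    B ↦ DC
    D ↦ AD
  step 0 ⇒ step 1: BCD ⇒ DC·D·AD
    C ↦ D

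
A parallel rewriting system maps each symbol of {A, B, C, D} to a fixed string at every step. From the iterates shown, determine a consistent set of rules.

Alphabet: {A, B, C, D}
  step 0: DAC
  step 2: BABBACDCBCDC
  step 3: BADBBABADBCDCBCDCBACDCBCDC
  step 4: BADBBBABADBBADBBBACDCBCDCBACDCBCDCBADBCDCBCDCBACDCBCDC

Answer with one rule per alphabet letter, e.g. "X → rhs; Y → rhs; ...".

  step 3 ⇒ step 4: BADBBABADBCDCBCDCBACDCBCDC ⇒ BA·DB·B·BA·BA·DB·BA·DB·B·BA·CDC·B·CDC·BA·CDC·B·CDC·BA·DB·CDC·B·CDC·BA·CDC·B·CDC
    A ↦ DB
    B ↦ BA
    C ↦ CDC
    D ↦ B

A->DB, B->BA, C->CDC, D->B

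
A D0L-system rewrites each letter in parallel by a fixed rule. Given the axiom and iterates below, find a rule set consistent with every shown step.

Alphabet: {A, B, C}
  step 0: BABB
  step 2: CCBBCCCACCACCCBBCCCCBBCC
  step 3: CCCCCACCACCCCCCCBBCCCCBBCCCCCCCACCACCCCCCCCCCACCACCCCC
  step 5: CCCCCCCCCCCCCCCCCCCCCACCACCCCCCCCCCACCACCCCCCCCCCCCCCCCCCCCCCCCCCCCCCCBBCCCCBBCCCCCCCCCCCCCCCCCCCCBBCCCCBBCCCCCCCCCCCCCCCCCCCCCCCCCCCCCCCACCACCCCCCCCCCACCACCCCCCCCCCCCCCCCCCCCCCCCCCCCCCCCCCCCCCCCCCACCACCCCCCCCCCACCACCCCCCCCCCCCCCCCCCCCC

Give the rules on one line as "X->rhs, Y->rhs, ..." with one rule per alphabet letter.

A->BB, B->CAC, C->CC

  step 2 ⇒ step 3: CCBBCCCACCACCCBBCCCCBBCC ⇒ CC·CC·CAC·CAC·CC·CC·CC·BB·CC·CC·BB·CC·CC·CC·CAC·CAC·CC·CC·CC·CC·CAC·CAC·CC·CC
    A ↦ BB
    B ↦ CAC
    C ↦ CC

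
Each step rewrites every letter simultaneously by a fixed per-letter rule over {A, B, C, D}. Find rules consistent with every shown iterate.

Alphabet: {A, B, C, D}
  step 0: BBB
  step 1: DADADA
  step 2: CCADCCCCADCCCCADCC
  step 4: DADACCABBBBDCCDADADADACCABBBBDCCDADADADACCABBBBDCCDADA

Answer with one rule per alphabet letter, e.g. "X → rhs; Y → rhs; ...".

  step 1 ⇒ step 2: DADADA ⇒ CCA·DCC·CCA·DCC·CCA·DCC
    A ↦ DCC
    D ↦ CCA
  step 0 ⇒ step 1: BBB ⇒ DA·DA·DA
    B ↦ DA
    C ↦ B  (constrained at step 2)

A->DCC, B->DA, C->B, D->CCA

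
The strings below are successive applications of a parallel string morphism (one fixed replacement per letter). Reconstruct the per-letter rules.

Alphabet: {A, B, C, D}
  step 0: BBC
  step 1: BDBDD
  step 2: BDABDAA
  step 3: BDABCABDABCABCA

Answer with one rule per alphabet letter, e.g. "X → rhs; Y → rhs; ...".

A->BCA, B->BD, C->D, D->A

  step 2 ⇒ step 3: BDABDAA ⇒ BD·A·BCA·BD·A·BCA·BCA
    A ↦ BCA
    B ↦ BD
    D ↦ A
  step 0 ⇒ step 1: BBC ⇒ BD·BD·D
    C ↦ D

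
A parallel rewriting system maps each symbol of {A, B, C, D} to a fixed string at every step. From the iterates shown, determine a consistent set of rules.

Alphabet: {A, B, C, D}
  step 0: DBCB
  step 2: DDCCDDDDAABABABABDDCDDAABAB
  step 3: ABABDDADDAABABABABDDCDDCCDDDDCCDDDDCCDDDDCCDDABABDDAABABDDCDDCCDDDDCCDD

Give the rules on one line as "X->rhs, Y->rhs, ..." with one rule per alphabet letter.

  step 2 ⇒ step 3: DDCCDDDDAABABABABDDCDDAABAB ⇒ AB·AB·DDA·DDA·AB·AB·AB·AB·DDC·DDC·CDD·DDC·CDD·DDC·CDD·DDC·CDD·AB·AB·DDA·AB·AB·DDC·DDC·CDD·DDC·CDD
    A ↦ DDC
    B ↦ CDD
    C ↦ DDA
    D ↦ AB

A->DDC, B->CDD, C->DDA, D->AB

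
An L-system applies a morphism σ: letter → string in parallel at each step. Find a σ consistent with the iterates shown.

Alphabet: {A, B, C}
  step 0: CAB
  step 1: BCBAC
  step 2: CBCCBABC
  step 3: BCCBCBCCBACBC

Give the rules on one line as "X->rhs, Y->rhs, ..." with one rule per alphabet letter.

  step 2 ⇒ step 3: CBCCBABC ⇒ BC·C·BC·BC·C·BA·C·BC
    A ↦ BA
    B ↦ C
    C ↦ BC

A->BA, B->C, C->BC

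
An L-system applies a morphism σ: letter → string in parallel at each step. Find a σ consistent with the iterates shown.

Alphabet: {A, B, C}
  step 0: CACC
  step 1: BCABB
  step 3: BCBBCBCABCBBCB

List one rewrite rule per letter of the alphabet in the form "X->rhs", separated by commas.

  step 0 ⇒ step 1: CACC ⇒ B·CA·B·B
    A ↦ CA
    C ↦ B
    B ↦ BC  (constrained at step 1)

A->CA, B->BC, C->B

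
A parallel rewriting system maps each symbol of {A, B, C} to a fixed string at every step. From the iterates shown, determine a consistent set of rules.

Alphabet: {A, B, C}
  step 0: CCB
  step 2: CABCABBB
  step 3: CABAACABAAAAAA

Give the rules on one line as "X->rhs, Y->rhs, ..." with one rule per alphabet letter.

A->B, B->AA, C->CA

  step 2 ⇒ step 3: CABCABBB ⇒ CA·B·AA·CA·B·AA·AA·AA
    A ↦ B
    B ↦ AA
    C ↦ CA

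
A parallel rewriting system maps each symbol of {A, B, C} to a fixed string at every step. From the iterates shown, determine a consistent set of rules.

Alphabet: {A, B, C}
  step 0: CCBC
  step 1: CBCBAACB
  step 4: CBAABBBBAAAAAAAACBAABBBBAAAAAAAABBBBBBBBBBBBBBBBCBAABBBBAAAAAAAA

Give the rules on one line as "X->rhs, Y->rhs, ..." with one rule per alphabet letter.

A->BB, B->AA, C->CB

  step 0 ⇒ step 1: CCBC ⇒ CB·CB·AA·CB
    B ↦ AA
    C ↦ CB
    A ↦ BB  (constrained at step 1)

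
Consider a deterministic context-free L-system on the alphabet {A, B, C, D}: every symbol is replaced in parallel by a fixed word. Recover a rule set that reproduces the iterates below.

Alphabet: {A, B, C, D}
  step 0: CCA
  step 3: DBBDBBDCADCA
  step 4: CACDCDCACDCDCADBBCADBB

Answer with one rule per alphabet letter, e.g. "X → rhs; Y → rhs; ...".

A->BB, B->CD, C->D, D->CA

  step 3 ⇒ step 4: DBBDBBDCADCA ⇒ CA·CD·CD·CA·CD·CD·CA·D·BB·CA·D·BB
    A ↦ BB
    B ↦ CD
    C ↦ D
    D ↦ CA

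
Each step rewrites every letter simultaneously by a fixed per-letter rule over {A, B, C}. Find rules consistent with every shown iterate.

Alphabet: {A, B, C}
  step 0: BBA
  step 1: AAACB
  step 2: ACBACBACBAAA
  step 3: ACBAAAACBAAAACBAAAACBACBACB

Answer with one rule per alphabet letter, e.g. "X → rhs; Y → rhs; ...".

A->ACB, B->A, C->AA

  step 2 ⇒ step 3: ACBACBACBAAA ⇒ ACB·AA·A·ACB·AA·A·ACB·AA·A·ACB·ACB·ACB
    A ↦ ACB
    B ↦ A
    C ↦ AA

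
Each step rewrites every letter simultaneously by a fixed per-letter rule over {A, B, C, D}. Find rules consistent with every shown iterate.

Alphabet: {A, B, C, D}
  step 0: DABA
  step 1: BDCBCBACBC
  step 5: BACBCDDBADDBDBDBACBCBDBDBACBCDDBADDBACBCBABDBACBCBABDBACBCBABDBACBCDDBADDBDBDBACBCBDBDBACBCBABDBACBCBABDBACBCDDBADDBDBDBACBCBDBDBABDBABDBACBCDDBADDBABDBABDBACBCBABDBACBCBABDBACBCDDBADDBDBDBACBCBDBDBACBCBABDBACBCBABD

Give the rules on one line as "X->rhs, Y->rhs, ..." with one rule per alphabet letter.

  step 0 ⇒ step 1: DABA ⇒ BD·CBC·BA·CBC
    A ↦ CBC
    B ↦ BA
    D ↦ BD
    C ↦ DD  (constrained at step 1)

A->CBC, B->BA, C->DD, D->BD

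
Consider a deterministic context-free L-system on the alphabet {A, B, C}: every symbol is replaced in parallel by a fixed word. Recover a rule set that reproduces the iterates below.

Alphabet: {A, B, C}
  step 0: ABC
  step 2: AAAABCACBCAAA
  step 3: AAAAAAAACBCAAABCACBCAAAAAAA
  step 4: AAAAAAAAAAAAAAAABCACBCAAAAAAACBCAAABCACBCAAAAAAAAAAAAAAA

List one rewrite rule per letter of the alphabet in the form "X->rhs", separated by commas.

A->AA, B->C, C->BCA

  step 3 ⇒ step 4: AAAAAAAACBCAAABCACBCAAAAAAA ⇒ AA·AA·AA·AA·AA·AA·AA·AA·BCA·C·BCA·AA·AA·AA·C·BCA·AA·BCA·C·BCA·AA·AA·AA·AA·AA·AA·AA
    A ↦ AA
    B ↦ C
    C ↦ BCA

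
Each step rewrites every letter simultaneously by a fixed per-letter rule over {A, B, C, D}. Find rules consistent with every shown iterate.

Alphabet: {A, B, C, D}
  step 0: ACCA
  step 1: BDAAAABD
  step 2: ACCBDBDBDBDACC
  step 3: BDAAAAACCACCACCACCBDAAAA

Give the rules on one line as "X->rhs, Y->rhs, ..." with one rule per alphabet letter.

  step 2 ⇒ step 3: ACCBDBDBDBDACC ⇒ BD·AA·AA·AC·C·AC·C·AC·C·AC·C·BD·AA·AA
    A ↦ BD
    B ↦ AC
    C ↦ AA
    D ↦ C

A->BD, B->AC, C->AA, D->C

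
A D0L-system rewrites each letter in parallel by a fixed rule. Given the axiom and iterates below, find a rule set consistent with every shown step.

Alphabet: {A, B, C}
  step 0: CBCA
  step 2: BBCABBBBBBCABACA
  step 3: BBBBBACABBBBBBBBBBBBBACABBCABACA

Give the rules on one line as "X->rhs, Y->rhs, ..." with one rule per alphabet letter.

  step 2 ⇒ step 3: BBCABBBBBBCABACA ⇒ BB·BB·BA·CA·BB·BB·BB·BB·BB·BB·BA·CA·BB·CA·BA·CA
    A ↦ CA
    B ↦ BB
    C ↦ BA

A->CA, B->BB, C->BA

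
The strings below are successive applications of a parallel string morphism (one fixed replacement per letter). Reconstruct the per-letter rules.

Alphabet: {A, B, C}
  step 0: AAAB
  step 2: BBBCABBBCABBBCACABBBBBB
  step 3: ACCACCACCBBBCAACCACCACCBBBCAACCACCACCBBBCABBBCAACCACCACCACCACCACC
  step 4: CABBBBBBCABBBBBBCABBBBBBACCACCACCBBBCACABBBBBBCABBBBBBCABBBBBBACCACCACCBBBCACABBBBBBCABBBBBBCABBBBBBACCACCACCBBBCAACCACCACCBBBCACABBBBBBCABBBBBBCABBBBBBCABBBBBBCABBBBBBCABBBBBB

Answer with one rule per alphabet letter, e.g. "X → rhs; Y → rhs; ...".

A->CA, B->ACC, C->BBB

  step 3 ⇒ step 4: ACCACCACCBBBCAACCACCACCBBBCAACCACCACCBBBCABBBCAACCACCACCACCACCACC ⇒ CA·BBB·BBB·CA·BBB·BBB·CA·BBB·BBB·ACC·ACC·ACC·BBB·CA·CA·BBB·BBB·CA·BBB·BBB·CA·BBB·BBB·ACC·ACC·ACC·BBB·CA·CA·BBB·BBB·CA·BBB·BBB·CA·BBB·BBB·ACC·ACC·ACC·BBB·CA·ACC·ACC·ACC·BBB·CA·CA·BBB·BBB·CA·BBB·BBB·CA·BBB·BBB·CA·BBB·BBB·CA·BBB·BBB·CA·BBB·BBB
    A ↦ CA
    B ↦ ACC
    C ↦ BBB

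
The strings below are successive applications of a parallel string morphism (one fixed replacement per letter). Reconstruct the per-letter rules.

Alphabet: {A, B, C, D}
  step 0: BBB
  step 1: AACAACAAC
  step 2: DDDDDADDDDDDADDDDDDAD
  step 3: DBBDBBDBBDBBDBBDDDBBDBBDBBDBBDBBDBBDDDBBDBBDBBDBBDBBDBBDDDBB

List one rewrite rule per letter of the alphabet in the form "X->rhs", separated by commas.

A->DD, B->AAC, C->DAD, D->DBB

  step 2 ⇒ step 3: DDDDDADDDDDDADDDDDDAD ⇒ DBB·DBB·DBB·DBB·DBB·DD·DBB·DBB·DBB·DBB·DBB·DBB·DD·DBB·DBB·DBB·DBB·DBB·DBB·DD·DBB
    A ↦ DD
    D ↦ DBB
  step 0 ⇒ step 1: BBB ⇒ AAC·AAC·AAC
    B ↦ AAC
  step 1 ⇒ step 2: AACAACAAC ⇒ DD·DD·DAD·DD·DD·DAD·DD·DD·DAD
    C ↦ DAD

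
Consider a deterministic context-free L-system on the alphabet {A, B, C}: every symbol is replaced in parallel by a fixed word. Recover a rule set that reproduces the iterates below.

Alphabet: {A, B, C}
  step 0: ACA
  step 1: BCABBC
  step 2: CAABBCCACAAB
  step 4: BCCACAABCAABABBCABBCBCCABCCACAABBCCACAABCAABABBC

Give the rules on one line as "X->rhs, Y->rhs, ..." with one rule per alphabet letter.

  step 1 ⇒ step 2: BCABBC ⇒ CA·AB·BC·CA·CA·AB
    A ↦ BC
    B ↦ CA
    C ↦ AB

A->BC, B->CA, C->AB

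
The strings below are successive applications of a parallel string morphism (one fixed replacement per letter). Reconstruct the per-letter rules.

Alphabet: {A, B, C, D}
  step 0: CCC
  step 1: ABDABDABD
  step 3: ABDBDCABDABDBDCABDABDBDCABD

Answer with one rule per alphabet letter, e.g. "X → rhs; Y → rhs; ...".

A->C, B->BD, C->ABD, D->C

  step 0 ⇒ step 1: CCC ⇒ ABD·ABD·ABD
    C ↦ ABD
    A ↦ C  (constrained at step 1)
    B ↦ BD  (constrained at step 1)
    D ↦ C  (constrained at step 1)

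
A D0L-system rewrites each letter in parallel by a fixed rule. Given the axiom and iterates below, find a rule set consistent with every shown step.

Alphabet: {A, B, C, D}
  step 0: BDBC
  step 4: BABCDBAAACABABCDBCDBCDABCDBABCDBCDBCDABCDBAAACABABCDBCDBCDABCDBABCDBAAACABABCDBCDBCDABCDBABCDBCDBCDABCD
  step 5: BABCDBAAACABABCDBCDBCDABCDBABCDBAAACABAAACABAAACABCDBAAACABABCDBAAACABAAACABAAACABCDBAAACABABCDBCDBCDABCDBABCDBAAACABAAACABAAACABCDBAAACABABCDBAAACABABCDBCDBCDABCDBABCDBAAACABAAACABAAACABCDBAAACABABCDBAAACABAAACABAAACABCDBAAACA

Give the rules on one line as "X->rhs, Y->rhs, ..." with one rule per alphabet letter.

A->BCD, B->BA, C->A, D->ACA

  step 4 ⇒ step 5: BABCDBAAACABABCDBCDBCDABCDBABCDBCDBCDABCDBAAACABABCDBCDBCDABCDBABCDBAAACABABCDBCDBCDABCDBABCDBCDBCDABCD ⇒ BA·BCD·BA·A·ACA·BA·BCD·BCD·BCD·A·BCD·BA·BCD·BA·A·ACA·BA·A·ACA·BA·A·ACA·BCD·BA·A·ACA·BA·BCD·BA·A·ACA·BA·A·ACA·BA·A·ACA·BCD·BA·A·ACA·BA·BCD·BCD·BCD·A·BCD·BA·BCD·BA·A·ACA·BA·A·ACA·BA·A·ACA·BCD·BA·A·ACA·BA·BCD·BA·A·ACA·BA·BCD·BCD·BCD·A·BCD·BA·BCD·BA·A·ACA·BA·A·ACA·BA·A·ACA·BCD·BA·A·ACA·BA·BCD·BA·A·ACA·BA·A·ACA·BA·A·ACA·BCD·BA·A·ACA
    A ↦ BCD
    B ↦ BA
    C ↦ A
    D ↦ ACA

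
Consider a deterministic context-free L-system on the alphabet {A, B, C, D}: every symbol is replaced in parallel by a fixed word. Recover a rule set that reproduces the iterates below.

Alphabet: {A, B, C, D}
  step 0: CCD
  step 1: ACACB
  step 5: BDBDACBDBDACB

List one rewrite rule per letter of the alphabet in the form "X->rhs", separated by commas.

  step 0 ⇒ step 1: CCD ⇒ AC·AC·B
    C ↦ AC
    D ↦ B
    A ↦ D  (constrained at step 1)
    B ↦ D  (constrained at step 1)

A->D, B->D, C->AC, D->B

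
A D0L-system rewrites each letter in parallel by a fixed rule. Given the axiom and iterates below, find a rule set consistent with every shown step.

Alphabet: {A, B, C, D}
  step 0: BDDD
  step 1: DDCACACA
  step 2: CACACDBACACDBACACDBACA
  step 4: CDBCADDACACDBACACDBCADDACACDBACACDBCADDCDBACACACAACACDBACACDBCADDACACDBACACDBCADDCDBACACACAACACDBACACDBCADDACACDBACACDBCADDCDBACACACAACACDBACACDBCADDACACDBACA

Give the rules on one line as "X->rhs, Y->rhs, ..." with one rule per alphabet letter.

A->ACA, B->DD, C->CDB, D->CA

  step 1 ⇒ step 2: DDCACACA ⇒ CA·CA·CDB·ACA·CDB·ACA·CDB·ACA
    A ↦ ACA
    C ↦ CDB
    D ↦ CA
  step 0 ⇒ step 1: BDDD ⇒ DD·CA·CA·CA
    B ↦ DD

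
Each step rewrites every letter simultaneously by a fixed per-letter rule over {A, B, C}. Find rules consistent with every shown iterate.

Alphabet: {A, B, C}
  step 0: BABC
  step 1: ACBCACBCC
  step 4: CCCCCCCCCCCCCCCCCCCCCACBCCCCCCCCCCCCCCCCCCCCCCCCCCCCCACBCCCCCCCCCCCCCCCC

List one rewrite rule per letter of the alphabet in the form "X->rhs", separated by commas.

A->C, B->ACB, C->CC

  step 0 ⇒ step 1: BABC ⇒ ACB·C·ACB·CC
    A ↦ C
    B ↦ ACB
    C ↦ CC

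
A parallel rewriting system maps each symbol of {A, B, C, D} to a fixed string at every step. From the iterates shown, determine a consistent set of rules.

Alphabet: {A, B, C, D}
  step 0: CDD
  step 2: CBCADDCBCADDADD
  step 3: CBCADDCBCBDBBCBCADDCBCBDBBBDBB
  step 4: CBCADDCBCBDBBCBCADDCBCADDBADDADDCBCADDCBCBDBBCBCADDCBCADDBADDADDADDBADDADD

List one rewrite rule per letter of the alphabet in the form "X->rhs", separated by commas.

A->BD, B->ADD, C->CBC, D->B

  step 3 ⇒ step 4: CBCADDCBCBDBBCBCADDCBCBDBBBDBB ⇒ CBC·ADD·CBC·BD·B·B·CBC·ADD·CBC·ADD·B·ADD·ADD·CBC·ADD·CBC·BD·B·B·CBC·ADD·CBC·ADD·B·ADD·ADD·ADD·B·ADD·ADD
    A ↦ BD
    B ↦ ADD
    C ↦ CBC
    D ↦ B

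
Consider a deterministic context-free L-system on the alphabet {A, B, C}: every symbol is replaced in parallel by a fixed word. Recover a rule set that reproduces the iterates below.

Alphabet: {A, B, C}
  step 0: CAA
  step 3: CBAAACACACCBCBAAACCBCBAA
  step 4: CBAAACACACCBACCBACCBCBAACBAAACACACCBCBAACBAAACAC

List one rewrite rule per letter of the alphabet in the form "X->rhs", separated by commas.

A->AC, B->AA, C->CB

  step 3 ⇒ step 4: CBAAACACACCBCBAAACCBCBAA ⇒ CB·AA·AC·AC·AC·CB·AC·CB·AC·CB·CB·AA·CB·AA·AC·AC·AC·CB·CB·AA·CB·AA·AC·AC
    A ↦ AC
    B ↦ AA
    C ↦ CB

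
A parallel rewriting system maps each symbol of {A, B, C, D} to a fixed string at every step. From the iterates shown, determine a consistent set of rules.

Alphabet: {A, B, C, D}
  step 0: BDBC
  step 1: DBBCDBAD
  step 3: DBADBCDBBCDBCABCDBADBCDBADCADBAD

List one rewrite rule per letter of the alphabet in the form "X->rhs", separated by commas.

A->CA, B->DB, C->AD, D->BC

  step 0 ⇒ step 1: BDBC ⇒ DB·BC·DB·AD
    B ↦ DB
    C ↦ AD
    D ↦ BC
    A ↦ CA  (constrained at step 1)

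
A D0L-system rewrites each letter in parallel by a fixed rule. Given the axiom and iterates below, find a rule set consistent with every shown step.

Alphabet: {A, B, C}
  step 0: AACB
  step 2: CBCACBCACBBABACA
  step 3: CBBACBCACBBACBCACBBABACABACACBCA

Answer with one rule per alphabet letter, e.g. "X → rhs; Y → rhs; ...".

A->CA, B->BA, C->CB

  step 2 ⇒ step 3: CBCACBCACBBABACA ⇒ CB·BA·CB·CA·CB·BA·CB·CA·CB·BA·BA·CA·BA·CA·CB·CA
    A ↦ CA
    B ↦ BA
    C ↦ CB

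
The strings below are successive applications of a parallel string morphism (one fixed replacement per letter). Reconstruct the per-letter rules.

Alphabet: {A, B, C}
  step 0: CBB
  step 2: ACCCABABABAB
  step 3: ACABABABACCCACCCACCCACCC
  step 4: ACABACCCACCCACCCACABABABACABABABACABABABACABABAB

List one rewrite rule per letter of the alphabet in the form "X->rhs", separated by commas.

A->AC, B->CC, C->AB

  step 3 ⇒ step 4: ACABABABACCCACCCACCCACCC ⇒ AC·AB·AC·CC·AC·CC·AC·CC·AC·AB·AB·AB·AC·AB·AB·AB·AC·AB·AB·AB·AC·AB·AB·AB
    A ↦ AC
    B ↦ CC
    C ↦ AB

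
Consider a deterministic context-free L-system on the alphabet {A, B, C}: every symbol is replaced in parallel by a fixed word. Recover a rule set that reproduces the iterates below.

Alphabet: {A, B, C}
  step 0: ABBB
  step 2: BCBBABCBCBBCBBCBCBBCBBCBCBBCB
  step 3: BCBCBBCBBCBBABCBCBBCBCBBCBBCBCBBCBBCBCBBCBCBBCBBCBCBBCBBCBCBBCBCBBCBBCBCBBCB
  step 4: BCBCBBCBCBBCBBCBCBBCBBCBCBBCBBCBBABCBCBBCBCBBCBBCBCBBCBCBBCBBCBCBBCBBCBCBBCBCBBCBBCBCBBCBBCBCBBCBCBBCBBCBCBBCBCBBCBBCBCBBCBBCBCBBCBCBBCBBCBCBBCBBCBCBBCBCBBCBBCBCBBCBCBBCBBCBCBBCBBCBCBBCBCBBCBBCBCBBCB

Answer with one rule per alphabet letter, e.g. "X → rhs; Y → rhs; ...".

A->BA, B->BCB, C->CB

  step 3 ⇒ step 4: BCBCBBCBBCBBABCBCBBCBCBBCBBCBCBBCBBCBCBBCBCBBCBBCBCBBCBBCBCBBCBCBBCBBCBCBBCB ⇒ BCB·CB·BCB·CB·BCB·BCB·CB·BCB·BCB·CB·BCB·BCB·BA·BCB·CB·BCB·CB·BCB·BCB·CB·BCB·CB·BCB·BCB·CB·BCB·BCB·CB·BCB·CB·BCB·BCB·CB·BCB·BCB·CB·BCB·CB·BCB·BCB·CB·BCB·CB·BCB·BCB·CB·BCB·BCB·CB·BCB·CB·BCB·BCB·CB·BCB·BCB·CB·BCB·CB·BCB·BCB·CB·BCB·CB·BCB·BCB·CB·BCB·BCB·CB·BCB·CB·BCB·BCB·CB·BCB
    A ↦ BA
    B ↦ BCB
    C ↦ CB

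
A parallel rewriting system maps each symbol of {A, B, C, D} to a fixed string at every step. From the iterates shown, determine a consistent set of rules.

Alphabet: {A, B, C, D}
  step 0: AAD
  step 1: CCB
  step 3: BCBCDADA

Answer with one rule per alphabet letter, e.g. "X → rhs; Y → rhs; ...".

A->C, B->CC, C->DA, D->B

  step 0 ⇒ step 1: AAD ⇒ C·C·B
    A ↦ C
    D ↦ B
    B ↦ CC  (constrained at step 1)
    C ↦ DA  (constrained at step 1)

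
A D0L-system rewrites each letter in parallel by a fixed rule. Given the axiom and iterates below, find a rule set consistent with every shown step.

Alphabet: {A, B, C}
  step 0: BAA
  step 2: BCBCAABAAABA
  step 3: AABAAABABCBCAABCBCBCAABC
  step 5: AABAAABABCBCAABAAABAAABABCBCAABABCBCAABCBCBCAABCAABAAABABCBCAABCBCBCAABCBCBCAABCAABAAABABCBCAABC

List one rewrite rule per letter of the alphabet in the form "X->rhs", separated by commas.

  step 2 ⇒ step 3: BCBCAABAAABA ⇒ AA·BA·AA·BA·BC·BC·AA·BC·BC·BC·AA·BC
    A ↦ BC
    B ↦ AA
    C ↦ BA

A->BC, B->AA, C->BA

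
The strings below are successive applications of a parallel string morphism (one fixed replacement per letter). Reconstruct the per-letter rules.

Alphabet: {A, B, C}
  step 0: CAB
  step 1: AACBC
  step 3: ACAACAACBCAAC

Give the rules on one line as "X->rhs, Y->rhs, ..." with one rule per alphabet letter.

A->AC, B->BC, C->A

  step 0 ⇒ step 1: CAB ⇒ A·AC·BC
    A ↦ AC
    B ↦ BC
    C ↦ A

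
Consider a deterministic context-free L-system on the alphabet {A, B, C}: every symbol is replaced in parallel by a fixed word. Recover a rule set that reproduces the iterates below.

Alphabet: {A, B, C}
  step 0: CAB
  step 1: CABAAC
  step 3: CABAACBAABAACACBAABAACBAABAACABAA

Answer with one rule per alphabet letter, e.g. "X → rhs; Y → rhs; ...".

A->BAA, B->C, C->CA

  step 0 ⇒ step 1: CAB ⇒ CA·BAA·C
    A ↦ BAA
    B ↦ C
    C ↦ CA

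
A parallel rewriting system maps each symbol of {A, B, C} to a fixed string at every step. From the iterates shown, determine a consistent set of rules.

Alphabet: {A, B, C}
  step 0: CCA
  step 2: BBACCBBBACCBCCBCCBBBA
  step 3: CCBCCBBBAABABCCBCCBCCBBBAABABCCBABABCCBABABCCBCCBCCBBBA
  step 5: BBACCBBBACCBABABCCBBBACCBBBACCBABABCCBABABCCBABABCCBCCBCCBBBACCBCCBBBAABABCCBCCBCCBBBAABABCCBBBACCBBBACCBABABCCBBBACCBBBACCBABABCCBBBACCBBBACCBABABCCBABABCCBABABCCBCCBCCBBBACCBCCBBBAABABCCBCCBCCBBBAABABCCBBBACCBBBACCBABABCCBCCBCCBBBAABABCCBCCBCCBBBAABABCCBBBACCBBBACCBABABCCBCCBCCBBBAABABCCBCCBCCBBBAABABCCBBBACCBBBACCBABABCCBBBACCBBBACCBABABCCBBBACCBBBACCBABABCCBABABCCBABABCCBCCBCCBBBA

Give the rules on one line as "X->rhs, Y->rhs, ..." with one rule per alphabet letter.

  step 2 ⇒ step 3: BBACCBBBACCBCCBCCBBBA ⇒ CCB·CCB·BBA·AB·AB·CCB·CCB·CCB·BBA·AB·AB·CCB·AB·AB·CCB·AB·AB·CCB·CCB·CCB·BBA
    A ↦ BBA
    B ↦ CCB
    C ↦ AB

A->BBA, B->CCB, C->AB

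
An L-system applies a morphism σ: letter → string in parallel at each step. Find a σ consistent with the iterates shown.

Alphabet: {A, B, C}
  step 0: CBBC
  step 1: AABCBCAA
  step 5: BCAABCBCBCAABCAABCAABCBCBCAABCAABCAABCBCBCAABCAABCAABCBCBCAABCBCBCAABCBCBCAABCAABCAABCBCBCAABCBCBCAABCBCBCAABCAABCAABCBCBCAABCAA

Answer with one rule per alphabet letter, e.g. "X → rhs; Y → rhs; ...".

A->BC, B->BC, C->AA

  step 0 ⇒ step 1: CBBC ⇒ AA·BC·BC·AA
    B ↦ BC
    C ↦ AA
    A ↦ BC  (constrained at step 1)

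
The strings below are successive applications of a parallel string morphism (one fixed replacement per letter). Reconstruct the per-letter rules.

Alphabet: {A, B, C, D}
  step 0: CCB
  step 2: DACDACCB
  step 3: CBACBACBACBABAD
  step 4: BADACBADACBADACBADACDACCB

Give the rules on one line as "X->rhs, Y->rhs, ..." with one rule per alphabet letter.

A->AC, B->D, C->BA, D->CB

  step 3 ⇒ step 4: CBACBACBACBABAD ⇒ BA·D·AC·BA·D·AC·BA·D·AC·BA·D·AC·D·AC·CB
    A ↦ AC
    B ↦ D
    C ↦ BA
    D ↦ CB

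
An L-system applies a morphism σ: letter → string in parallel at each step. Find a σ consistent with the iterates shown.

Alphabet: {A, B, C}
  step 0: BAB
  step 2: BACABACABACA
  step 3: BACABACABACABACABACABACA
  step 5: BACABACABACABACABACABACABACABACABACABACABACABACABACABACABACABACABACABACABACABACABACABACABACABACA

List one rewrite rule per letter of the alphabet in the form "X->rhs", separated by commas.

A->CA, B->BA, C->BA

  step 2 ⇒ step 3: BACABACABACA ⇒ BA·CA·BA·CA·BA·CA·BA·CA·BA·CA·BA·CA
    A ↦ CA
    B ↦ BA
    C ↦ BA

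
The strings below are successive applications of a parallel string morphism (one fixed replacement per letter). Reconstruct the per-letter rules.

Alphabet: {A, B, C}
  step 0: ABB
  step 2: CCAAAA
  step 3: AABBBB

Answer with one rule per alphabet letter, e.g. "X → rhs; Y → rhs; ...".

A->B, B->CC, C->A

  step 2 ⇒ step 3: CCAAAA ⇒ A·A·B·B·B·B
    A ↦ B
    C ↦ A
    B ↦ CC  (constrained at step 0)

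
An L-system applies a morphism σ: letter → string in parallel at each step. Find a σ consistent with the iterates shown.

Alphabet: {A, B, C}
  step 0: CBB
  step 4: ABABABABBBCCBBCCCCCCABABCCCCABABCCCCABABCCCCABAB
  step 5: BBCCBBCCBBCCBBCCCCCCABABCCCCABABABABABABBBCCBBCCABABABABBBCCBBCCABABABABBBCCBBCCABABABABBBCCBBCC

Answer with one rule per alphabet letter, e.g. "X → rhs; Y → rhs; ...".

A->BB, B->CC, C->AB

  step 4 ⇒ step 5: ABABABABBBCCBBCCCCCCABABCCCCABABCCCCABABCCCCABAB ⇒ BB·CC·BB·CC·BB·CC·BB·CC·CC·CC·AB·AB·CC·CC·AB·AB·AB·AB·AB·AB·BB·CC·BB·CC·AB·AB·AB·AB·BB·CC·BB·CC·AB·AB·AB·AB·BB·CC·BB·CC·AB·AB·AB·AB·BB·CC·BB·CC
    A ↦ BB
    B ↦ CC
    C ↦ AB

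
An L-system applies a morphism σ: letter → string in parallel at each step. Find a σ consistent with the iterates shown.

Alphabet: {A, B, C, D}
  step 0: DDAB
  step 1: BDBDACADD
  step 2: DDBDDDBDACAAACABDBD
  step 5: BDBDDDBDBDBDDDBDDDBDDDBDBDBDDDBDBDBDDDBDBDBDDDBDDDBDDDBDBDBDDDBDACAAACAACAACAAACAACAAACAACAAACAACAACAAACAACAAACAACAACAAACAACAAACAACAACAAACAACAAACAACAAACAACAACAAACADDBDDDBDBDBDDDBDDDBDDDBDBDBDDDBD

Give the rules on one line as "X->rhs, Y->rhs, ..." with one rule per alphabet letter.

  step 1 ⇒ step 2: BDBDACADD ⇒ DD·BD·DD·BD·ACA·A·ACA·BD·BD
    A ↦ ACA
    B ↦ DD
    C ↦ A
    D ↦ BD

A->ACA, B->DD, C->A, D->BD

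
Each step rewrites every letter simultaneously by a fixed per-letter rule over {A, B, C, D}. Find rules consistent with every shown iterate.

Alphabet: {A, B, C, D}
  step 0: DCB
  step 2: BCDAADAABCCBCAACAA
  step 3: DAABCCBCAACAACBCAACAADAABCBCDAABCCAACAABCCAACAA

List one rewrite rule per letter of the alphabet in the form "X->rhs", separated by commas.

A->CAA, B->DAA, C->BC, D->CB

  step 2 ⇒ step 3: BCDAADAABCCBCAACAA ⇒ DAA·BC·CB·CAA·CAA·CB·CAA·CAA·DAA·BC·BC·DAA·BC·CAA·CAA·BC·CAA·CAA
    A ↦ CAA
    B ↦ DAA
    C ↦ BC
    D ↦ CB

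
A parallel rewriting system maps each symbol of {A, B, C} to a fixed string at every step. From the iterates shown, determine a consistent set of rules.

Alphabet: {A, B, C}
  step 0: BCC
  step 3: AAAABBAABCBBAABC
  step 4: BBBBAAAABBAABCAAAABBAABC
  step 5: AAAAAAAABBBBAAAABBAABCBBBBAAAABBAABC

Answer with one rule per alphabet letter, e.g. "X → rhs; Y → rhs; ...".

A->B, B->AA, C->BC

  step 4 ⇒ step 5: BBBBAAAABBAABCAAAABBAABC ⇒ AA·AA·AA·AA·B·B·B·B·AA·AA·B·B·AA·BC·B·B·B·B·AA·AA·B·B·AA·BC
    A ↦ B
    B ↦ AA
    C ↦ BC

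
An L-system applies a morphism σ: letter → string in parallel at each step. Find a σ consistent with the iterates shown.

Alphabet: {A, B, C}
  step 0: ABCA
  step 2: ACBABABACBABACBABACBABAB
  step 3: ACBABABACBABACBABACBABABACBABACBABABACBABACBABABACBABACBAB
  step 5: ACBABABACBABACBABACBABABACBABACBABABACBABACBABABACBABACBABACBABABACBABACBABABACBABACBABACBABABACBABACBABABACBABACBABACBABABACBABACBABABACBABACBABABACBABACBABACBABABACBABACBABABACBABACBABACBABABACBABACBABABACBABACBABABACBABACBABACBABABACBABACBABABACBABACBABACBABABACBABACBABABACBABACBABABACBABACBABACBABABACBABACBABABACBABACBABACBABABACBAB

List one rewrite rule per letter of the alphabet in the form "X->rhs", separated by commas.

A->ACB, B->AB, C->AB

  step 2 ⇒ step 3: ACBABABACBABACBABACBABAB ⇒ ACB·AB·AB·ACB·AB·ACB·AB·ACB·AB·AB·ACB·AB·ACB·AB·AB·ACB·AB·ACB·AB·AB·ACB·AB·ACB·AB
    A ↦ ACB
    B ↦ AB
    C ↦ AB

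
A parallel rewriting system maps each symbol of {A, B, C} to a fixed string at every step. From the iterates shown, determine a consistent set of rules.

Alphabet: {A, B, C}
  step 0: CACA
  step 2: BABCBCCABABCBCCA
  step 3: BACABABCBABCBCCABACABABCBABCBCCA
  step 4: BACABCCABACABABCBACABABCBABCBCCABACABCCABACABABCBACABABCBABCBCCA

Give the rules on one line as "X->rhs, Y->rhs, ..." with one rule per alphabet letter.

  step 3 ⇒ step 4: BACABABCBABCBCCABACABABCBABCBCCA ⇒ BA·CA·BC·CA·BA·CA·BA·BC·BA·CA·BA·BC·BA·BC·BC·CA·BA·CA·BC·CA·BA·CA·BA·BC·BA·CA·BA·BC·BA·BC·BC·CA
    A ↦ CA
    B ↦ BA
    C ↦ BC

A->CA, B->BA, C->BC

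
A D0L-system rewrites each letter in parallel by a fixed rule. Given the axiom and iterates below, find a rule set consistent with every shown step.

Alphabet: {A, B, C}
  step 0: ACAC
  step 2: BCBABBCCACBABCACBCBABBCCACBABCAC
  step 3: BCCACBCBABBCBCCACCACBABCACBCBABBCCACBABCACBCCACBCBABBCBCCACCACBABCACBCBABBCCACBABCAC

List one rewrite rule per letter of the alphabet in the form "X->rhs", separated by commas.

A->BAB, B->BC, C->CAC

  step 2 ⇒ step 3: BCBABBCCACBABCACBCBABBCCACBABCAC ⇒ BC·CAC·BC·BAB·BC·BC·CAC·CAC·BAB·CAC·BC·BAB·BC·CAC·BAB·CAC·BC·CAC·BC·BAB·BC·BC·CAC·CAC·BAB·CAC·BC·BAB·BC·CAC·BAB·CAC
    A ↦ BAB
    B ↦ BC
    C ↦ CAC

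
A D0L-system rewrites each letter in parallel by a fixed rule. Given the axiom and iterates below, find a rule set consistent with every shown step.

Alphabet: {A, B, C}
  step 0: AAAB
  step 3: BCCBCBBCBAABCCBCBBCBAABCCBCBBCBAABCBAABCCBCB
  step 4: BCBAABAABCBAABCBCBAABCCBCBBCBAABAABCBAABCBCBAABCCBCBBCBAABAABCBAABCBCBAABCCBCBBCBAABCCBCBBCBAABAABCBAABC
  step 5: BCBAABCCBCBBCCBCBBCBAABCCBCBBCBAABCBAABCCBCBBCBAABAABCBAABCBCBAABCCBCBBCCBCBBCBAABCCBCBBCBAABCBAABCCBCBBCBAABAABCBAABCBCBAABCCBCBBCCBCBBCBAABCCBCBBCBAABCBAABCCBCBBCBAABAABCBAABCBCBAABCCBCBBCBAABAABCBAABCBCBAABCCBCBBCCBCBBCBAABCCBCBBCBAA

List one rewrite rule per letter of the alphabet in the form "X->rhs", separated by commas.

  step 4 ⇒ step 5: BCBAABAABCBAABCBCBAABCCBCBBCBAABAABCBAABCBCBAABCCBCBBCBAABAABCBAABCBCBAABCCBCBBCBAABCCBCBBCBAABAABCBAABC ⇒ BC·BAA·BC·CB·CB·BC·CB·CB·BC·BAA·BC·CB·CB·BC·BAA·BC·BAA·BC·CB·CB·BC·BAA·BAA·BC·BAA·BC·BC·BAA·BC·CB·CB·BC·CB·CB·BC·BAA·BC·CB·CB·BC·BAA·BC·BAA·BC·CB·CB·BC·BAA·BAA·BC·BAA·BC·BC·BAA·BC·CB·CB·BC·CB·CB·BC·BAA·BC·CB·CB·BC·BAA·BC·BAA·BC·CB·CB·BC·BAA·BAA·BC·BAA·BC·BC·BAA·BC·CB·CB·BC·BAA·BAA·BC·BAA·BC·BC·BAA·BC·CB·CB·BC·CB·CB·BC·BAA·BC·CB·CB·BC·BAA
    A ↦ CB
    B ↦ BC
    C ↦ BAA

A->CB, B->BC, C->BAA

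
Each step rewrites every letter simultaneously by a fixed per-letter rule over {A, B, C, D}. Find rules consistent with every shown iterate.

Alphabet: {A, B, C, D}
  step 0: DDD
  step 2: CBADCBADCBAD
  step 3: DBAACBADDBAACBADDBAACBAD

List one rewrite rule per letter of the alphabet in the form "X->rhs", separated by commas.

A->CB, B->AA, C->DB, D->AD

  step 2 ⇒ step 3: CBADCBADCBAD ⇒ DB·AA·CB·AD·DB·AA·CB·AD·DB·AA·CB·AD
    A ↦ CB
    B ↦ AA
    C ↦ DB
    D ↦ AD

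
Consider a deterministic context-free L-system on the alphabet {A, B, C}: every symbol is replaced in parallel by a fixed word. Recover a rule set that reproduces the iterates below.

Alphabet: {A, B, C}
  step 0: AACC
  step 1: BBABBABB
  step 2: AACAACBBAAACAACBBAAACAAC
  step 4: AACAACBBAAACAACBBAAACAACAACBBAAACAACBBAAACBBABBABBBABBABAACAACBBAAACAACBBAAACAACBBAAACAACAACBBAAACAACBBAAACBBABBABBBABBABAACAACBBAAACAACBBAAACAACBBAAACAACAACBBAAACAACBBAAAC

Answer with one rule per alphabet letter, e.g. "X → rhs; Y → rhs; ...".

  step 1 ⇒ step 2: BBABBABB ⇒ AAC·AAC·BBA·AAC·AAC·BBA·AAC·AAC
    A ↦ BBA
    B ↦ AAC
  step 0 ⇒ step 1: AACC ⇒ BBA·BBA·B·B
    C ↦ B

A->BBA, B->AAC, C->B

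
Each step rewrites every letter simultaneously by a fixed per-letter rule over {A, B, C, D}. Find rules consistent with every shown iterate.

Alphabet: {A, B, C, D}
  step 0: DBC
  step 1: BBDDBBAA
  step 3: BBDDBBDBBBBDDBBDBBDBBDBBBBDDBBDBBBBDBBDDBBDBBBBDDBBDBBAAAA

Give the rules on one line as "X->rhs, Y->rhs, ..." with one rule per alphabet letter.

  step 0 ⇒ step 1: DBC ⇒ BBD·DBB·AA
    B ↦ DBB
    C ↦ AA
    D ↦ BBD
    A ↦ C  (constrained at step 1)

A->C, B->DBB, C->AA, D->BBD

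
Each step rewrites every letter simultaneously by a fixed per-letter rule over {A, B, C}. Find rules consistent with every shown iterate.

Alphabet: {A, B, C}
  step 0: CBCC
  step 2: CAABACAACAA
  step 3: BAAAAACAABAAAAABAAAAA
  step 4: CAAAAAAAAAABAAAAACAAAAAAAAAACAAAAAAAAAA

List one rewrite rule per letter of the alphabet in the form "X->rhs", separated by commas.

A->AA, B->C, C->BA

  step 3 ⇒ step 4: BAAAAACAABAAAAABAAAAA ⇒ C·AA·AA·AA·AA·AA·BA·AA·AA·C·AA·AA·AA·AA·AA·C·AA·AA·AA·AA·AA
    A ↦ AA
    B ↦ C
    C ↦ BA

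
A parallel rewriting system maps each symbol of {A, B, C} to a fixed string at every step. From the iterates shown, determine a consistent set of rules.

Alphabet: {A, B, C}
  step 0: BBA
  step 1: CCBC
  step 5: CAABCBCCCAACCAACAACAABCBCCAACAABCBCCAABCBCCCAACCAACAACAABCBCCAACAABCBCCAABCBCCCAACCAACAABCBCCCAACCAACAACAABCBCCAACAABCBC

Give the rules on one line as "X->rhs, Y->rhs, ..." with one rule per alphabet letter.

  step 0 ⇒ step 1: BBA ⇒ C·C·BC
    A ↦ BC
    B ↦ C
    C ↦ CAA  (constrained at step 1)

A->BC, B->C, C->CAA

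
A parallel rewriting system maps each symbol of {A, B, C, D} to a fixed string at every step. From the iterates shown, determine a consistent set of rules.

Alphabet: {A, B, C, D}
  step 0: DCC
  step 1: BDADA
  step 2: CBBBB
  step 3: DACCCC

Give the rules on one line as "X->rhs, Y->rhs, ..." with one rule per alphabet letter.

  step 2 ⇒ step 3: CBBBB ⇒ DA·C·C·C·C
    B ↦ C
    C ↦ DA
  step 1 ⇒ step 2: BDADA ⇒ C·B·B·B·B
    A ↦ B
  step 0 ⇒ step 1: DCC ⇒ B·DA·DA
    D ↦ B

A->B, B->C, C->DA, D->B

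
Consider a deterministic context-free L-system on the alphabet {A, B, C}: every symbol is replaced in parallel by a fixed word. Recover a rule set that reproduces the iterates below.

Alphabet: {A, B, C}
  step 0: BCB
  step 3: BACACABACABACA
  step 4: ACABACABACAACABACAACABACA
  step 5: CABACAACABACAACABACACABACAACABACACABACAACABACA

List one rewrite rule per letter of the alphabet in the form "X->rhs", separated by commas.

A->CA, B->A, C->BA

  step 4 ⇒ step 5: ACABACABACAACABACAACABACA ⇒ CA·BA·CA·A·CA·BA·CA·A·CA·BA·CA·CA·BA·CA·A·CA·BA·CA·CA·BA·CA·A·CA·BA·CA
    A ↦ CA
    B ↦ A
    C ↦ BA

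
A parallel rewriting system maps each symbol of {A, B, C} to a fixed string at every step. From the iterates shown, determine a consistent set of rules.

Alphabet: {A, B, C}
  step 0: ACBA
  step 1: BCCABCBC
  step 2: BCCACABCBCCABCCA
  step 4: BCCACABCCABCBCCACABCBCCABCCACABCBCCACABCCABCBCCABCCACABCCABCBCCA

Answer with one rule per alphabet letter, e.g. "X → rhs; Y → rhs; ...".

A->BC, B->BC, C->CA

  step 1 ⇒ step 2: BCCABCBC ⇒ BC·CA·CA·BC·BC·CA·BC·CA
    A ↦ BC
    B ↦ BC
    C ↦ CA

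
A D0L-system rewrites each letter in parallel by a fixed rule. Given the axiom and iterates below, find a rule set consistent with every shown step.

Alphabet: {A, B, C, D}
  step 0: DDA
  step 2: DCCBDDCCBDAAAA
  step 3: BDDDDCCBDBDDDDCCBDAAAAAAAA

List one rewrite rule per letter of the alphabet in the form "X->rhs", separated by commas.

A->AA, B->DCC, C->D, D->BD

  step 2 ⇒ step 3: DCCBDDCCBDAAAA ⇒ BD·D·D·DCC·BD·BD·D·D·DCC·BD·AA·AA·AA·AA
    A ↦ AA
    B ↦ DCC
    C ↦ D
    D ↦ BD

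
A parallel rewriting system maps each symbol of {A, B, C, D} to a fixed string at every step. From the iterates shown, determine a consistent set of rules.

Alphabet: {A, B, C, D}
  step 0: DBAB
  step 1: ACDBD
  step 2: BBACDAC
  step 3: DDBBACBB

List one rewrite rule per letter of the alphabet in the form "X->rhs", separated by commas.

A->B, B->D, C->B, D->AC

  step 2 ⇒ step 3: BBACDAC ⇒ D·D·B·B·AC·B·B
    A ↦ B
    B ↦ D
    C ↦ B
    D ↦ AC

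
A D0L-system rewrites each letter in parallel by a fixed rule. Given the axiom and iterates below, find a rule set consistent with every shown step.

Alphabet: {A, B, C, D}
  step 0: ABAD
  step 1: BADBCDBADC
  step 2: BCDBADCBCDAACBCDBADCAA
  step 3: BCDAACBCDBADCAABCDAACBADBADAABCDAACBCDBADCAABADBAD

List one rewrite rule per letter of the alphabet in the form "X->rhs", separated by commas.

  step 2 ⇒ step 3: BCDBADCBCDAACBCDBADCAA ⇒ BCD·AA·C·BCD·BAD·C·AA·BCD·AA·C·BAD·BAD·AA·BCD·AA·C·BCD·BAD·C·AA·BAD·BAD
    A ↦ BAD
    B ↦ BCD
    C ↦ AA
    D ↦ C

A->BAD, B->BCD, C->AA, D->C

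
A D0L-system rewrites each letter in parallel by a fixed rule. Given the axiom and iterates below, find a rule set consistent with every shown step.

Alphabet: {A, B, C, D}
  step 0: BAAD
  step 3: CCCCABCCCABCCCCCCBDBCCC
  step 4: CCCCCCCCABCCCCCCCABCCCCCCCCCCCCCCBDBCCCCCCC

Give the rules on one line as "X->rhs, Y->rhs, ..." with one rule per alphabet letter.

  step 3 ⇒ step 4: CCCCABCCCABCCCCCCBDBCCC ⇒ CC·CC·CC·CC·AB·C·CC·CC·CC·AB·C·CC·CC·CC·CC·CC·CC·C·BDB·C·CC·CC·CC
    A ↦ AB
    B ↦ C
    C ↦ CC
    D ↦ BDB

A->AB, B->C, C->CC, D->BDB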